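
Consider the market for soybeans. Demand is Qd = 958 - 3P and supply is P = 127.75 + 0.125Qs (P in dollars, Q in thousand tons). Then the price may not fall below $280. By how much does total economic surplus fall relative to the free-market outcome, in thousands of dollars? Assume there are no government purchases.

20625

Rearranging supply gives Qs = 8P - 1022. Equilibrium: 958 - 3P = 8P - 1022, so 1980 = 11P and P* = 180, Q* = 418.
The floor of 280 is above the equilibrium price 180, so it binds.
At P = 280: Qd = 958 - 3·280 = 118 and Qs = 8·280 - 1022 = 1218.
Quantity traded falls to 118. At Q = 118 the demand price is (958 - 118)/3 = 280 and the supply price is (1022 + 118)/8 = 142.5.
Deadweight loss = ½ · (280 - 142.5) · (418 - 118) = ½ · 137.5 · 300 = 20625.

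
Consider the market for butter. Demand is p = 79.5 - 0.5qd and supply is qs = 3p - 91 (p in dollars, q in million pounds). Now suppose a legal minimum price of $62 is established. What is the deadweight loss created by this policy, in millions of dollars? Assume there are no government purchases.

Rearranging demand gives qd = 159 - 2p. In a free market, 159 - 2p = 3p - 91 gives the equilibrium p* = 50, q* = 59.
Since 62 > 50, the floor is binding.
At p = 62: qd = 159 - 2·62 = 35 and qs = 3·62 - 91 = 95.
Quantity traded falls to 35. At q = 35 the demand price is (159 - 35)/2 = 62 and the supply price is (91 + 35)/3 = 42.
Deadweight loss = ½ · (62 - 42) · (59 - 35) = ½ · 20 · 24 = 240.

240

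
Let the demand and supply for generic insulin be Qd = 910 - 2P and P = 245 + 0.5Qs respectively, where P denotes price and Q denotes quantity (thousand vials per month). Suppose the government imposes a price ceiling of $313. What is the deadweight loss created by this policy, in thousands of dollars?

2738

Rearranging supply gives Qs = 2P - 490. Without the control the market clears where 910 - 2P = 2P - 490, i.e. P* = 350 and Q* = 210.
The ceiling of 313 is below the equilibrium price 350, so it binds.
At P = 313: Qd = 910 - 2·313 = 284 and Qs = 2·313 - 490 = 136.
Quantity traded falls to 136. At Q = 136 the demand price is (910 - 136)/2 = 387 and the supply price is (490 + 136)/2 = 313.
Deadweight loss = ½ · (387 - 313) · (210 - 136) = ½ · 74 · 74 = 2738.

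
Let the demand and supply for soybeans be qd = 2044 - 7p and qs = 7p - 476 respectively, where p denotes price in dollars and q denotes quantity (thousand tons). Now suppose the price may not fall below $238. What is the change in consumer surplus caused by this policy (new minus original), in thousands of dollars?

-33698

Equilibrium: 2044 - 7p = 7p - 476, so 2520 = 14p and p* = 180, q* = 784.
The floor of 238 is above the equilibrium price 180, so it binds.
At p = 238: qd = 2044 - 7·238 = 378 and qs = 7·238 - 476 = 1190.
Consumer surplus without the control is ½ · (292 - 180) · 784 = 43904.
With the floor, consumers buy 378 units at 238, so CS = ½ · (292 - 238) · 378 = 10206.
Change in consumer surplus = 10206 - 43904 = -33698.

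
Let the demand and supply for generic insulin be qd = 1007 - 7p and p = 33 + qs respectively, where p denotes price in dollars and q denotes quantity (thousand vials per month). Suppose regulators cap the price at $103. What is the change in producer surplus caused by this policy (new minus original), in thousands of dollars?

-2254.5

Rearranging supply gives qs = p - 33. Equilibrium: 1007 - 7p = p - 33, so 1040 = 8p and p* = 130, q* = 97.
Since 103 < 130, the ceiling is binding.
At p = 103: qd = 1007 - 7·103 = 286 and qs = 103 - 33 = 70.
Producer surplus without the control is ½ · (130 - 33) · 97 = 4704.5.
With the ceiling, producers sell 70 units at 103, so PS = ½ · (103 - 33) · 70 = 2450.
Change in producer surplus = 2450 - 4704.5 = -2254.5.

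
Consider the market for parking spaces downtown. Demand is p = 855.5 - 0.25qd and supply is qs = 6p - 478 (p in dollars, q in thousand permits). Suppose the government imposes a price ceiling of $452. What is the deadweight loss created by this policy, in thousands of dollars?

0

Rearranging demand gives qd = 3422 - 4p. Without the control the market clears where 3422 - 4p = 6p - 478, i.e. p* = 390 and q* = 1862.
Since 452 is above p* = 390, the ceiling does not bind and the free-market outcome prevails.
Since the control does not bind, no trades are prevented and deadweight loss is zero.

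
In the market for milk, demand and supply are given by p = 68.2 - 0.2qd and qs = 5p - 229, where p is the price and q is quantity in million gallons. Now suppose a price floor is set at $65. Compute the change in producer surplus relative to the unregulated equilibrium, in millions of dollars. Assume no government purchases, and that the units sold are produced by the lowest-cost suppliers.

-32

Rearranging demand gives qd = 341 - 5p. In a free market, 341 - 5p = 5p - 229 gives the equilibrium p* = 57, q* = 56.
Since 65 > 57, the floor is binding.
At p = 65: qd = 341 - 5·65 = 16 and qs = 5·65 - 229 = 96.
Producer surplus without the control is ½ · (57 - 45.8) · 56 = 313.6.
With the floor, 16 units are sold at 65. The supply price at q = 16 is 49, so PS = ½ · [(65 - 45.8) + (65 - 49)] · 16 = 281.6.
Change in producer surplus = 281.6 - 313.6 = -32.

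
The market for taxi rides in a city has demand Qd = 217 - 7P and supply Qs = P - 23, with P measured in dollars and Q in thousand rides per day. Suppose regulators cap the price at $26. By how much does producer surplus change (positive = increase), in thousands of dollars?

-20

Setting quantity demanded equal to quantity supplied, 217 - 7P = P - 23, gives P* = 30 and Q* = 7.
Because the ceiling (26) lies below the market-clearing price, it is binding.
At P = 26: Qd = 217 - 7·26 = 35 and Qs = 26 - 23 = 3.
Producer surplus without the control is ½ · (30 - 23) · 7 = 24.5.
With the ceiling, producers sell 3 units at 26, so PS = ½ · (26 - 23) · 3 = 4.5.
Change in producer surplus = 4.5 - 24.5 = -20.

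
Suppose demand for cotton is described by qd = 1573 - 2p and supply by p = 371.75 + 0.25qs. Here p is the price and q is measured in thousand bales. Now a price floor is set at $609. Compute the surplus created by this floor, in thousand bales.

Rearranging supply gives qs = 4p - 1487. Equilibrium: 1573 - 2p = 4p - 1487, so 3060 = 6p and p* = 510, q* = 553.
The floor of 609 is above the equilibrium price 510, so it binds.
At p = 609: qd = 1573 - 2·609 = 355 and qs = 4·609 - 1487 = 949.
Surplus = qs - qd = 949 - 355 = 594.

594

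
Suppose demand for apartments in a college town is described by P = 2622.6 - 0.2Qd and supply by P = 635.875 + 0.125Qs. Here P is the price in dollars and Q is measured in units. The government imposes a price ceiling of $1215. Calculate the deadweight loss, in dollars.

355940

Rearranging demand gives Qd = 13113 - 5P; rearranging supply gives Qs = 8P - 5087. Without the control the market clears where 13113 - 5P = 8P - 5087, i.e. P* = 1400 and Q* = 6113.
Since 1215 < 1400, the ceiling is binding.
At P = 1215: Qd = 13113 - 5·1215 = 7038 and Qs = 8·1215 - 5087 = 4633.
Quantity traded falls to 4633. At Q = 4633 the demand price is (13113 - 4633)/5 = 1696 and the supply price is (5087 + 4633)/8 = 1215.
Deadweight loss = ½ · (1696 - 1215) · (6113 - 4633) = ½ · 481 · 1480 = 355940.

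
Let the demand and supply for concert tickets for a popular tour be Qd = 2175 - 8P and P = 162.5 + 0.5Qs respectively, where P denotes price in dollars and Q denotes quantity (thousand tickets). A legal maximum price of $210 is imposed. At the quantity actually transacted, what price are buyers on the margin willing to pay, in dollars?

260

Rearranging supply gives Qs = 2P - 325. Setting quantity demanded equal to quantity supplied, 2175 - 8P = 2P - 325, gives P* = 250 and Q* = 175.
The ceiling of 210 is below the equilibrium price 250, so it binds.
At P = 210: Qd = 2175 - 8·210 = 495 and Qs = 2·210 - 325 = 95.
Only 95 units reach the market. On the demand curve, the marginal buyer's willingness to pay at Q = 95 is (2175 - 95)/8 = 260.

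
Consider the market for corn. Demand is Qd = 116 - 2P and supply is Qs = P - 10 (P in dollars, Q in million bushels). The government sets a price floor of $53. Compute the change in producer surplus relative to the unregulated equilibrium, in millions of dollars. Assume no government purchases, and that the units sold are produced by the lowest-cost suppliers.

Without the control the market clears where 116 - 2P = P - 10, i.e. P* = 42 and Q* = 32.
The floor of 53 is above the equilibrium price 42, so it binds.
At P = 53: Qd = 116 - 2·53 = 10 and Qs = 53 - 10 = 43.
Producer surplus without the control is ½ · (42 - 10) · 32 = 512.
With the floor, 10 units are sold at 53. The supply price at Q = 10 is 20, so PS = ½ · [(53 - 10) + (53 - 20)] · 10 = 380.
Change in producer surplus = 380 - 512 = -132.

-132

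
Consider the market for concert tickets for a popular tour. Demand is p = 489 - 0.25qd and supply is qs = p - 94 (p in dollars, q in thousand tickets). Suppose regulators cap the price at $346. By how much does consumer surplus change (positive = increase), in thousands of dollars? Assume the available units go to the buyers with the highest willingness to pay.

Rearranging demand gives qd = 1956 - 4p. In a free market, 1956 - 4p = p - 94 gives the equilibrium p* = 410, q* = 316.
The ceiling of 346 is below the equilibrium price 410, so it binds.
At p = 346: qd = 1956 - 4·346 = 572 and qs = 346 - 94 = 252.
Consumer surplus without the control is ½ · (489 - 410) · 316 = 12482.
With the ceiling, 252 units are sold at 346 (assume they go to the highest-value buyers). The demand price at q = 252 is 426, so CS = ½ · [(489 - 346) + (426 - 346)] · 252 = 28098.
Change in consumer surplus = 28098 - 12482 = 15616.

15616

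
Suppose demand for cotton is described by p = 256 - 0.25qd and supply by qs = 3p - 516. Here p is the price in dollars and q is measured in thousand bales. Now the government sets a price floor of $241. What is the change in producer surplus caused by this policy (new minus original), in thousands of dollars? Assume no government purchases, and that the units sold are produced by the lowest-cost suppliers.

84

Rearranging demand gives qd = 1024 - 4p. Setting quantity demanded equal to quantity supplied, 1024 - 4p = 3p - 516, gives p* = 220 and q* = 144.
Since 241 > 220, the floor is binding.
At p = 241: qd = 1024 - 4·241 = 60 and qs = 3·241 - 516 = 207.
Producer surplus without the control is ½ · (220 - 172) · 144 = 3456.
With the floor, 60 units are sold at 241. The supply price at q = 60 is 192, so PS = ½ · [(241 - 172) + (241 - 192)] · 60 = 3540.
Change in producer surplus = 3540 - 3456 = 84.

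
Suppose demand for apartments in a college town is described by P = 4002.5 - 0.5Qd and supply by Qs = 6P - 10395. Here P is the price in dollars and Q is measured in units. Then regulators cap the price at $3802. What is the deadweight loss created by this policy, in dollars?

Rearranging demand gives Qd = 8005 - 2P. Without the control the market clears where 8005 - 2P = 6P - 10395, i.e. P* = 2300 and Q* = 3405.
Since 3802 is above P* = 2300, the ceiling does not bind and the free-market outcome prevails.
Since the control does not bind, no trades are prevented and deadweight loss is zero.

0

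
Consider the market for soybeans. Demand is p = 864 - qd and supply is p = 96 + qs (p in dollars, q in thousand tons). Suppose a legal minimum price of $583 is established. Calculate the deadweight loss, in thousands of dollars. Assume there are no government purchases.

10609

Rearranging demand gives qd = 864 - p; rearranging supply gives qs = p - 96. In a free market, 864 - p = p - 96 gives the equilibrium p* = 480, q* = 384.
The floor of 583 is above the equilibrium price 480, so it binds.
At p = 583: qd = 864 - 583 = 281 and qs = 583 - 96 = 487.
Quantity traded falls to 281. At q = 281 the demand price is 864 - 281 = 583 and the supply price is 96 + 281 = 377.
Deadweight loss = ½ · (583 - 377) · (384 - 281) = ½ · 206 · 103 = 10609.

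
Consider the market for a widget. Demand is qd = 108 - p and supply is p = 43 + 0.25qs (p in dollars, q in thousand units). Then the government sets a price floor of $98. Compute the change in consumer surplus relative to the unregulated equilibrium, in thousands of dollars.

Rearranging supply gives qs = 4p - 172. Equilibrium: 108 - p = 4p - 172, so 280 = 5p and p* = 56, q* = 52.
Because the floor (98) lies above the market-clearing price, it is binding.
At p = 98: qd = 108 - 98 = 10 and qs = 4·98 - 172 = 220.
Consumer surplus without the control is ½ · (108 - 56) · 52 = 1352.
With the floor, consumers buy 10 units at 98, so CS = ½ · (108 - 98) · 10 = 50.
Change in consumer surplus = 50 - 1352 = -1302.

-1302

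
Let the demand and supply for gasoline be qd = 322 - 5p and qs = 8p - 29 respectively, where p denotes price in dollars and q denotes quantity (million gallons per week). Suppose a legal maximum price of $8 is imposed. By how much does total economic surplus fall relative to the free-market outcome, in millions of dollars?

Equilibrium: 322 - 5p = 8p - 29, so 351 = 13p and p* = 27, q* = 187.
The ceiling of 8 is below the equilibrium price 27, so it binds.
At p = 8: qd = 322 - 5·8 = 282 and qs = 8·8 - 29 = 35.
Quantity traded falls to 35. At q = 35 the demand price is (322 - 35)/5 = 57.4 and the supply price is (29 + 35)/8 = 8.
Deadweight loss = ½ · (57.4 - 8) · (187 - 35) = ½ · 49.4 · 152 = 3754.4.

3754.4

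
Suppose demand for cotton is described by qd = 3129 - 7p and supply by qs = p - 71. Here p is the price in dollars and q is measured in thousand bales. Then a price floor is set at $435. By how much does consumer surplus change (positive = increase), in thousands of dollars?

-7227.5

In a free market, 3129 - 7p = p - 71 gives the equilibrium p* = 400, q* = 329.
Since 435 > 400, the floor is binding.
At p = 435: qd = 3129 - 7·435 = 84 and qs = 435 - 71 = 364.
Consumer surplus without the control is ½ · (447 - 400) · 329 = 7731.5.
With the floor, consumers buy 84 units at 435, so CS = ½ · (447 - 435) · 84 = 504.
Change in consumer surplus = 504 - 7731.5 = -7227.5.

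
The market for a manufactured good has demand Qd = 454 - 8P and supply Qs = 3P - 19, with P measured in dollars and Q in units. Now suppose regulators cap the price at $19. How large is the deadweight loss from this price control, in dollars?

1188

Without the control the market clears where 454 - 8P = 3P - 19, i.e. P* = 43 and Q* = 110.
Since 19 < 43, the ceiling is binding.
At P = 19: Qd = 454 - 8·19 = 302 and Qs = 3·19 - 19 = 38.
Quantity traded falls to 38. At Q = 38 the demand price is (454 - 38)/8 = 52 and the supply price is (19 + 38)/3 = 19.
Deadweight loss = ½ · (52 - 19) · (110 - 38) = ½ · 33 · 72 = 1188.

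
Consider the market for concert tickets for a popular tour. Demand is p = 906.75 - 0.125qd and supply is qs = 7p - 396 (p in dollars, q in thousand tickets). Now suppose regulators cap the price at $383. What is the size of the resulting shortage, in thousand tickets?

Rearranging demand gives qd = 7254 - 8p. Setting quantity demanded equal to quantity supplied, 7254 - 8p = 7p - 396, gives p* = 510 and q* = 3174.
Because the ceiling (383) lies below the market-clearing price, it is binding.
At p = 383: qd = 7254 - 8·383 = 4190 and qs = 7·383 - 396 = 2285.
Shortage = qd - qs = 4190 - 2285 = 1905.

1905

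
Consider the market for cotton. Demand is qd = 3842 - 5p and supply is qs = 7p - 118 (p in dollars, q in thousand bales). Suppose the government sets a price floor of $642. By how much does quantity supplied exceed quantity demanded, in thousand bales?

3744

Equilibrium: 3842 - 5p = 7p - 118, so 3960 = 12p and p* = 330, q* = 2192.
Since 642 > 330, the floor is binding.
At p = 642: qd = 3842 - 5·642 = 632 and qs = 7·642 - 118 = 4376.
Surplus = qs - qd = 4376 - 632 = 3744.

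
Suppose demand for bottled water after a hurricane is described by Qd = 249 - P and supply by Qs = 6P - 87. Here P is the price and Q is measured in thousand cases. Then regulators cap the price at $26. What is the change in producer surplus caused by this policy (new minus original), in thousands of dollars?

-2970

In a free market, 249 - P = 6P - 87 gives the equilibrium P* = 48, Q* = 201.
Since 26 < 48, the ceiling is binding.
At P = 26: Qd = 249 - 26 = 223 and Qs = 6·26 - 87 = 69.
Producer surplus without the control is ½ · (48 - 14.5) · 201 = 3366.75.
With the ceiling, producers sell 69 units at 26, so PS = ½ · (26 - 14.5) · 69 = 396.75.
Change in producer surplus = 396.75 - 3366.75 = -2970.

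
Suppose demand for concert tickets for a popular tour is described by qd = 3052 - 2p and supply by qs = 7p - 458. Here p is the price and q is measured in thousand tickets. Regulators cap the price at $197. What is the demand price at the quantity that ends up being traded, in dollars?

In a free market, 3052 - 2p = 7p - 458 gives the equilibrium p* = 390, q* = 2272.
Because the ceiling (197) lies below the market-clearing price, it is binding.
At p = 197: qd = 3052 - 2·197 = 2658 and qs = 7·197 - 458 = 921.
Only 921 units reach the market. On the demand curve, the marginal buyer's willingness to pay at q = 921 is (3052 - 921)/2 = 1065.5.

1065.5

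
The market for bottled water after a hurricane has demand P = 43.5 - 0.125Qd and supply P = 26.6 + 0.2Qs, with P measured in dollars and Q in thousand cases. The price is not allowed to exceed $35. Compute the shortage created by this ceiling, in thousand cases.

26

Rearranging demand gives Qd = 348 - 8P; rearranging supply gives Qs = 5P - 133. In a free market, 348 - 8P = 5P - 133 gives the equilibrium P* = 37, Q* = 52.
Since 35 < 37, the ceiling is binding.
At P = 35: Qd = 348 - 8·35 = 68 and Qs = 5·35 - 133 = 42.
Shortage = Qd - Qs = 68 - 42 = 26.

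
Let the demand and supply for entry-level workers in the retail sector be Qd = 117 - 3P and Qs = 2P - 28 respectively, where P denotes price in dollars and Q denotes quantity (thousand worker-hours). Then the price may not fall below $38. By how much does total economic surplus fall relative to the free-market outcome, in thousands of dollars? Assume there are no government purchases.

In a free market, 117 - 3P = 2P - 28 gives the equilibrium P* = 29, Q* = 30.
The floor of 38 is above the equilibrium price 29, so it binds.
At P = 38: Qd = 117 - 3·38 = 3 and Qs = 2·38 - 28 = 48.
Quantity traded falls to 3. At Q = 3 the demand price is (117 - 3)/3 = 38 and the supply price is (28 + 3)/2 = 15.5.
Deadweight loss = ½ · (38 - 15.5) · (30 - 3) = ½ · 22.5 · 27 = 303.75.

303.75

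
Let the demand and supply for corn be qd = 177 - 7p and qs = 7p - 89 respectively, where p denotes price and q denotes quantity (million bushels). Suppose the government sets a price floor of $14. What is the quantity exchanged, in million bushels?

44

In a free market, 177 - 7p = 7p - 89 gives the equilibrium p* = 19, q* = 44.
Since 14 is below p* = 19, the floor does not bind and the free-market outcome prevails.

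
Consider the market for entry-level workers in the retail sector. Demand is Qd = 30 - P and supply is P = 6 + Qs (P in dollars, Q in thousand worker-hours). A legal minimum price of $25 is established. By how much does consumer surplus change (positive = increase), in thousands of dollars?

Rearranging supply gives Qs = P - 6. Without the control the market clears where 30 - P = P - 6, i.e. P* = 18 and Q* = 12.
The floor of 25 is above the equilibrium price 18, so it binds.
At P = 25: Qd = 30 - 25 = 5 and Qs = 25 - 6 = 19.
Consumer surplus without the control is ½ · (30 - 18) · 12 = 72.
With the floor, consumers buy 5 units at 25, so CS = ½ · (30 - 25) · 5 = 12.5.
Change in consumer surplus = 12.5 - 72 = -59.5.

-59.5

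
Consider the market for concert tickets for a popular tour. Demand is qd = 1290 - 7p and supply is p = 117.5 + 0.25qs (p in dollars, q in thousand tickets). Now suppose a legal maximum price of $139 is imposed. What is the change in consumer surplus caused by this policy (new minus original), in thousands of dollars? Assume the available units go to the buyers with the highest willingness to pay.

1302

Rearranging supply gives qs = 4p - 470. Setting quantity demanded equal to quantity supplied, 1290 - 7p = 4p - 470, gives p* = 160 and q* = 170.
Since 139 < 160, the ceiling is binding.
At p = 139: qd = 1290 - 7·139 = 317 and qs = 4·139 - 470 = 86.
Consumer surplus without the control is ½ · (1290/7 - 160) · 170 = 14450/7.
With the ceiling, 86 units are sold at 139 (assume they go to the highest-value buyers). The demand price at q = 86 is 172, so CS = ½ · [(1290/7 - 139) + (172 - 139)] · 86 = 23564/7.
Change in consumer surplus = 23564/7 - 14450/7 = 1302.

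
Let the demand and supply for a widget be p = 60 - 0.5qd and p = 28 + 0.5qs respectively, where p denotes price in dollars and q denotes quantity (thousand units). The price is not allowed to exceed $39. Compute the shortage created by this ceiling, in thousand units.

20

Rearranging demand gives qd = 120 - 2p; rearranging supply gives qs = 2p - 56. Without the control the market clears where 120 - 2p = 2p - 56, i.e. p* = 44 and q* = 32.
Because the ceiling (39) lies below the market-clearing price, it is binding.
At p = 39: qd = 120 - 2·39 = 42 and qs = 2·39 - 56 = 22.
Shortage = qd - qs = 42 - 22 = 20.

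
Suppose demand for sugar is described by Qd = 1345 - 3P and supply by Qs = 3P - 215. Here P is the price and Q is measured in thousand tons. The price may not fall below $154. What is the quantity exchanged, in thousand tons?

Setting quantity demanded equal to quantity supplied, 1345 - 3P = 3P - 215, gives P* = 260 and Q* = 565.
The floor of 154 is below the equilibrium price 260, so it is not binding; the market clears at P* = 260, Q* = 565.

565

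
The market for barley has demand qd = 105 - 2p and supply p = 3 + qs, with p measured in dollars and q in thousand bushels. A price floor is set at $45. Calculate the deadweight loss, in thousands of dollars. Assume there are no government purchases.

Rearranging supply gives qs = p - 3. Setting quantity demanded equal to quantity supplied, 105 - 2p = p - 3, gives p* = 36 and q* = 33.
The floor of 45 is above the equilibrium price 36, so it binds.
At p = 45: qd = 105 - 2·45 = 15 and qs = 45 - 3 = 42.
Quantity traded falls to 15. At q = 15 the demand price is (105 - 15)/2 = 45 and the supply price is 3 + 15 = 18.
Deadweight loss = ½ · (45 - 18) · (33 - 15) = ½ · 27 · 18 = 243.

243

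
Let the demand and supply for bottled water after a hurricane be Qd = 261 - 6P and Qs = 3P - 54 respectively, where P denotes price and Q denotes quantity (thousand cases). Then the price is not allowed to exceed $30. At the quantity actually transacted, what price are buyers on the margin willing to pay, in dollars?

Without the control the market clears where 261 - 6P = 3P - 54, i.e. P* = 35 and Q* = 51.
The ceiling of 30 is below the equilibrium price 35, so it binds.
At P = 30: Qd = 261 - 6·30 = 81 and Qs = 3·30 - 54 = 36.
Only 36 units reach the market. On the demand curve, the marginal buyer's willingness to pay at Q = 36 is (261 - 36)/6 = 37.5.

37.5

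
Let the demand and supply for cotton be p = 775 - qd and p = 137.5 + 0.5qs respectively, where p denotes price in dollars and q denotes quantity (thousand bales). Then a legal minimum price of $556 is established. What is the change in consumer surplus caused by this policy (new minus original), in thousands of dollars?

Rearranging demand gives qd = 775 - p; rearranging supply gives qs = 2p - 275. In a free market, 775 - p = 2p - 275 gives the equilibrium p* = 350, q* = 425.
Because the floor (556) lies above the market-clearing price, it is binding.
At p = 556: qd = 775 - 556 = 219 and qs = 2·556 - 275 = 837.
Consumer surplus without the control is ½ · (775 - 350) · 425 = 90312.5.
With the floor, consumers buy 219 units at 556, so CS = ½ · (775 - 556) · 219 = 23980.5.
Change in consumer surplus = 23980.5 - 90312.5 = -66332.

-66332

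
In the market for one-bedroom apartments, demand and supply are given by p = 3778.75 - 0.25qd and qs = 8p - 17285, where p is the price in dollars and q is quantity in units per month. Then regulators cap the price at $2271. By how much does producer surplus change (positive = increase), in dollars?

-1114971

Rearranging demand gives qd = 15115 - 4p. Without the control the market clears where 15115 - 4p = 8p - 17285, i.e. p* = 2700 and q* = 4315.
The ceiling of 2271 is below the equilibrium price 2700, so it binds.
At p = 2271: qd = 15115 - 4·2271 = 6031 and qs = 8·2271 - 17285 = 883.
Producer surplus without the control is ½ · (2700 - 2160.625) · 4315 = 1163701.5625.
With the ceiling, producers sell 883 units at 2271, so PS = ½ · (2271 - 2160.625) · 883 = 48730.5625.
Change in producer surplus = 48730.5625 - 1163701.5625 = -1114971.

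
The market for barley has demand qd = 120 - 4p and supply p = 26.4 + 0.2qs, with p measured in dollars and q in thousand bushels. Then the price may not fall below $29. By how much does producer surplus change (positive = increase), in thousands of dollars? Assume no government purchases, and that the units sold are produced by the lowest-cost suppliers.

2.4

Rearranging supply gives qs = 5p - 132. Equilibrium: 120 - 4p = 5p - 132, so 252 = 9p and p* = 28, q* = 8.
Since 29 > 28, the floor is binding.
At p = 29: qd = 120 - 4·29 = 4 and qs = 5·29 - 132 = 13.
Producer surplus without the control is ½ · (28 - 26.4) · 8 = 6.4.
With the floor, 4 units are sold at 29. The supply price at q = 4 is 27.2, so PS = ½ · [(29 - 26.4) + (29 - 27.2)] · 4 = 8.8.
Change in producer surplus = 8.8 - 6.4 = 2.4.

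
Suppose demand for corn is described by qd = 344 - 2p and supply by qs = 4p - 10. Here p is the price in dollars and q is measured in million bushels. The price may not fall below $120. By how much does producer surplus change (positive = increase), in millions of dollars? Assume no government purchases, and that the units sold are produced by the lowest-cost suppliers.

4483.5

Setting quantity demanded equal to quantity supplied, 344 - 2p = 4p - 10, gives p* = 59 and q* = 226.
Because the floor (120) lies above the market-clearing price, it is binding.
At p = 120: qd = 344 - 2·120 = 104 and qs = 4·120 - 10 = 470.
Producer surplus without the control is ½ · (59 - 2.5) · 226 = 6384.5.
With the floor, 104 units are sold at 120. The supply price at q = 104 is 28.5, so PS = ½ · [(120 - 2.5) + (120 - 28.5)] · 104 = 10868.
Change in producer surplus = 10868 - 6384.5 = 4483.5.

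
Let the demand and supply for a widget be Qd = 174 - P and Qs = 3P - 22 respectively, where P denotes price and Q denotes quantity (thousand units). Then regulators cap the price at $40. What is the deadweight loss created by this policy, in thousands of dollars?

Without the control the market clears where 174 - P = 3P - 22, i.e. P* = 49 and Q* = 125.
Since 40 < 49, the ceiling is binding.
At P = 40: Qd = 174 - 40 = 134 and Qs = 3·40 - 22 = 98.
Quantity traded falls to 98. At Q = 98 the demand price is 174 - 98 = 76 and the supply price is (22 + 98)/3 = 40.
Deadweight loss = ½ · (76 - 40) · (125 - 98) = ½ · 36 · 27 = 486.

486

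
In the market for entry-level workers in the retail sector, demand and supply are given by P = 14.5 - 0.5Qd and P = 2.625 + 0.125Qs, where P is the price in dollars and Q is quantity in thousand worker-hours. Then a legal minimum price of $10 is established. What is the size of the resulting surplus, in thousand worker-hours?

Rearranging demand gives Qd = 29 - 2P; rearranging supply gives Qs = 8P - 21. Without the control the market clears where 29 - 2P = 8P - 21, i.e. P* = 5 and Q* = 19.
Since 10 > 5, the floor is binding.
At P = 10: Qd = 29 - 2·10 = 9 and Qs = 8·10 - 21 = 59.
Surplus = Qs - Qd = 59 - 9 = 50.

50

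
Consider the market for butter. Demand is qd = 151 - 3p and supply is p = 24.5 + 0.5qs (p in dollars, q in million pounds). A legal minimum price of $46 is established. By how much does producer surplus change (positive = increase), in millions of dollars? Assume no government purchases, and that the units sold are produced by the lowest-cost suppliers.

Rearranging supply gives qs = 2p - 49. Setting quantity demanded equal to quantity supplied, 151 - 3p = 2p - 49, gives p* = 40 and q* = 31.
Because the floor (46) lies above the market-clearing price, it is binding.
At p = 46: qd = 151 - 3·46 = 13 and qs = 2·46 - 49 = 43.
Producer surplus without the control is ½ · (40 - 24.5) · 31 = 240.25.
With the floor, 13 units are sold at 46. The supply price at q = 13 is 31, so PS = ½ · [(46 - 24.5) + (46 - 31)] · 13 = 237.25.
Change in producer surplus = 237.25 - 240.25 = -3.

-3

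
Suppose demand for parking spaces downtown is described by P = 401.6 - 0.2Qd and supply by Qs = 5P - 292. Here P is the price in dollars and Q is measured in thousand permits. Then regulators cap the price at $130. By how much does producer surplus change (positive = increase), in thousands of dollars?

-60800

Rearranging demand gives Qd = 2008 - 5P. Equilibrium: 2008 - 5P = 5P - 292, so 2300 = 10P and P* = 230, Q* = 858.
Since 130 < 230, the ceiling is binding.
At P = 130: Qd = 2008 - 5·130 = 1358 and Qs = 5·130 - 292 = 358.
Producer surplus without the control is ½ · (230 - 58.4) · 858 = 73616.4.
With the ceiling, producers sell 358 units at 130, so PS = ½ · (130 - 58.4) · 358 = 12816.4.
Change in producer surplus = 12816.4 - 73616.4 = -60800.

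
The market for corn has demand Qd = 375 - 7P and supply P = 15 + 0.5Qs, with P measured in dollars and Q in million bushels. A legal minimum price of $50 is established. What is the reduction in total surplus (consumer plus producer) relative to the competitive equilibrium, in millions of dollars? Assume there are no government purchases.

Rearranging supply gives Qs = 2P - 30. Without the control the market clears where 375 - 7P = 2P - 30, i.e. P* = 45 and Q* = 60.
The floor of 50 is above the equilibrium price 45, so it binds.
At P = 50: Qd = 375 - 7·50 = 25 and Qs = 2·50 - 30 = 70.
Quantity traded falls to 25. At Q = 25 the demand price is (375 - 25)/7 = 50 and the supply price is (30 + 25)/2 = 27.5.
Deadweight loss = ½ · (50 - 27.5) · (60 - 25) = ½ · 22.5 · 35 = 393.75.

393.75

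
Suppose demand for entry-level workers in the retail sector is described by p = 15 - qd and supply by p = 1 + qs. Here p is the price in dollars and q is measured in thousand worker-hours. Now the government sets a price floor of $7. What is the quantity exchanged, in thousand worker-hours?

7

Rearranging demand gives qd = 15 - p; rearranging supply gives qs = p - 1. In a free market, 15 - p = p - 1 gives the equilibrium p* = 8, q* = 7.
Since 7 is below p* = 8, the floor does not bind and the free-market outcome prevails.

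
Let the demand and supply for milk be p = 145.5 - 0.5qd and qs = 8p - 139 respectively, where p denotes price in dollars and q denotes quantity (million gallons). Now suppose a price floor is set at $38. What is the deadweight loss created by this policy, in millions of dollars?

0

Rearranging demand gives qd = 291 - 2p. Without the control the market clears where 291 - 2p = 8p - 139, i.e. p* = 43 and q* = 205.
The floor of 38 is below the equilibrium price 43, so it is not binding; the market clears at p* = 43, q* = 205.
Since the control does not bind, no trades are prevented and deadweight loss is zero.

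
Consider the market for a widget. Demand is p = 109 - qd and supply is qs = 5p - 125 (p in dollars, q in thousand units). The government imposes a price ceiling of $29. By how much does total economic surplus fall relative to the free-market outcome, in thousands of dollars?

1500

Rearranging demand gives qd = 109 - p. In a free market, 109 - p = 5p - 125 gives the equilibrium p* = 39, q* = 70.
The ceiling of 29 is below the equilibrium price 39, so it binds.
At p = 29: qd = 109 - 29 = 80 and qs = 5·29 - 125 = 20.
Quantity traded falls to 20. At q = 20 the demand price is 109 - 20 = 89 and the supply price is (125 + 20)/5 = 29.
Deadweight loss = ½ · (89 - 29) · (70 - 20) = ½ · 60 · 50 = 1500.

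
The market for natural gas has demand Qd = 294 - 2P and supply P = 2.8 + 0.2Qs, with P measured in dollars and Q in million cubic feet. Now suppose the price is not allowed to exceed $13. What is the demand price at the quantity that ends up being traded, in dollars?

121.5

Rearranging supply gives Qs = 5P - 14. In a free market, 294 - 2P = 5P - 14 gives the equilibrium P* = 44, Q* = 206.
Because the ceiling (13) lies below the market-clearing price, it is binding.
At P = 13: Qd = 294 - 2·13 = 268 and Qs = 5·13 - 14 = 51.
Only 51 units reach the market. On the demand curve, the marginal buyer's willingness to pay at Q = 51 is (294 - 51)/2 = 121.5.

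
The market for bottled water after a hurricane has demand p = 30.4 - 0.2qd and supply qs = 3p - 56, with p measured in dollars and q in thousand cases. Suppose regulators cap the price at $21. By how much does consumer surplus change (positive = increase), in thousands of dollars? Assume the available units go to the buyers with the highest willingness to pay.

Rearranging demand gives qd = 152 - 5p. Equilibrium: 152 - 5p = 3p - 56, so 208 = 8p and p* = 26, q* = 22.
Since 21 < 26, the ceiling is binding.
At p = 21: qd = 152 - 5·21 = 47 and qs = 3·21 - 56 = 7.
Consumer surplus without the control is ½ · (30.4 - 26) · 22 = 48.4.
With the ceiling, 7 units are sold at 21 (assume they go to the highest-value buyers). The demand price at q = 7 is 29, so CS = ½ · [(30.4 - 21) + (29 - 21)] · 7 = 60.9.
Change in consumer surplus = 60.9 - 48.4 = 12.5.

12.5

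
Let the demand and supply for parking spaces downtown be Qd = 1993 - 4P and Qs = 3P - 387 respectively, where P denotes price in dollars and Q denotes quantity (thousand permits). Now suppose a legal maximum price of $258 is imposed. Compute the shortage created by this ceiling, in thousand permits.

574

In a free market, 1993 - 4P = 3P - 387 gives the equilibrium P* = 340, Q* = 633.
The ceiling of 258 is below the equilibrium price 340, so it binds.
At P = 258: Qd = 1993 - 4·258 = 961 and Qs = 3·258 - 387 = 387.
Shortage = Qd - Qs = 961 - 387 = 574.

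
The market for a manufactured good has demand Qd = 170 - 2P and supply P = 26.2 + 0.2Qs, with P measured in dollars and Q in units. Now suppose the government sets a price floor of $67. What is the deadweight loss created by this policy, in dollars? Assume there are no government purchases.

806.4

Rearranging supply gives Qs = 5P - 131. Without the control the market clears where 170 - 2P = 5P - 131, i.e. P* = 43 and Q* = 84.
Because the floor (67) lies above the market-clearing price, it is binding.
At P = 67: Qd = 170 - 2·67 = 36 and Qs = 5·67 - 131 = 204.
Quantity traded falls to 36. At Q = 36 the demand price is (170 - 36)/2 = 67 and the supply price is (131 + 36)/5 = 33.4.
Deadweight loss = ½ · (67 - 33.4) · (84 - 36) = ½ · 33.6 · 48 = 806.4.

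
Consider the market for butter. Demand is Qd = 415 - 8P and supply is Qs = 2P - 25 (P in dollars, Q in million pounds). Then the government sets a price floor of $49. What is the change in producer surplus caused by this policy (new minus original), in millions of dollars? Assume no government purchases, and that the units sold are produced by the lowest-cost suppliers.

-285

Equilibrium: 415 - 8P = 2P - 25, so 440 = 10P and P* = 44, Q* = 63.
Since 49 > 44, the floor is binding.
At P = 49: Qd = 415 - 8·49 = 23 and Qs = 2·49 - 25 = 73.
Producer surplus without the control is ½ · (44 - 12.5) · 63 = 992.25.
With the floor, 23 units are sold at 49. The supply price at Q = 23 is 24, so PS = ½ · [(49 - 12.5) + (49 - 24)] · 23 = 707.25.
Change in producer surplus = 707.25 - 992.25 = -285.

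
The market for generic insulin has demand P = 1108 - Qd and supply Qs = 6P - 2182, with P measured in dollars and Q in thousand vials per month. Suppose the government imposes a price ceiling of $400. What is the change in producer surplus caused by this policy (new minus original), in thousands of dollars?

-29960

Rearranging demand gives Qd = 1108 - P. Setting quantity demanded equal to quantity supplied, 1108 - P = 6P - 2182, gives P* = 470 and Q* = 638.
Since 400 < 470, the ceiling is binding.
At P = 400: Qd = 1108 - 400 = 708 and Qs = 6·400 - 2182 = 218.
Producer surplus without the control is ½ · (470 - 1091/3) · 638 = 101761/3.
With the ceiling, producers sell 218 units at 400, so PS = ½ · (400 - 1091/3) · 218 = 11881/3.
Change in producer surplus = 11881/3 - 101761/3 = -29960.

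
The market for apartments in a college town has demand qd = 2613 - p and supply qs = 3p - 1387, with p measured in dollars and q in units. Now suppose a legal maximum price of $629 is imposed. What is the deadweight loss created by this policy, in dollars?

Without the control the market clears where 2613 - p = 3p - 1387, i.e. p* = 1000 and q* = 1613.
The ceiling of 629 is below the equilibrium price 1000, so it binds.
At p = 629: qd = 2613 - 629 = 1984 and qs = 3·629 - 1387 = 500.
Quantity traded falls to 500. At q = 500 the demand price is 2613 - 500 = 2113 and the supply price is (1387 + 500)/3 = 629.
Deadweight loss = ½ · (2113 - 629) · (1613 - 500) = ½ · 1484 · 1113 = 825846.

825846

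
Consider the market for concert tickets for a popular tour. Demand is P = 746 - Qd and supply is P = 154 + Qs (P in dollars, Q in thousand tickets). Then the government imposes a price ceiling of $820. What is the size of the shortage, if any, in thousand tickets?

0

Rearranging demand gives Qd = 746 - P; rearranging supply gives Qs = P - 154. Equilibrium: 746 - P = P - 154, so 900 = 2P and P* = 450, Q* = 296.
The ceiling of 820 is above the equilibrium price 450, so it is not binding; the market clears at P* = 450, Q* = 296.
Since the control does not bind, there is no shortage.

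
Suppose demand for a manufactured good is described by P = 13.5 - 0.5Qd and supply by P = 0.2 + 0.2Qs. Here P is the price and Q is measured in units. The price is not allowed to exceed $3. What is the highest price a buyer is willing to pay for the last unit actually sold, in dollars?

6.5

Rearranging demand gives Qd = 27 - 2P; rearranging supply gives Qs = 5P - 1. Without the control the market clears where 27 - 2P = 5P - 1, i.e. P* = 4 and Q* = 19.
The ceiling of 3 is below the equilibrium price 4, so it binds.
At P = 3: Qd = 27 - 2·3 = 21 and Qs = 5·3 - 1 = 14.
Only 14 units reach the market. On the demand curve, the marginal buyer's willingness to pay at Q = 14 is (27 - 14)/2 = 6.5.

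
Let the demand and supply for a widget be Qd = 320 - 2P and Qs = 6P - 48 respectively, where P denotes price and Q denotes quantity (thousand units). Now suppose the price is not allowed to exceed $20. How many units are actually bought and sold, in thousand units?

Setting quantity demanded equal to quantity supplied, 320 - 2P = 6P - 48, gives P* = 46 and Q* = 228.
The ceiling of 20 is below the equilibrium price 46, so it binds.
At P = 20: Qd = 320 - 2·20 = 280 and Qs = 6·20 - 48 = 72.
The quantity actually transacted is the short side, supply: 72.

72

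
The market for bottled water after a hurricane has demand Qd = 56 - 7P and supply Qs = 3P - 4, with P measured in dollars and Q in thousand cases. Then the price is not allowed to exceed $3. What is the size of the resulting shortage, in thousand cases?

In a free market, 56 - 7P = 3P - 4 gives the equilibrium P* = 6, Q* = 14.
Since 3 < 6, the ceiling is binding.
At P = 3: Qd = 56 - 7·3 = 35 and Qs = 3·3 - 4 = 5.
Shortage = Qd - Qs = 35 - 5 = 30.

30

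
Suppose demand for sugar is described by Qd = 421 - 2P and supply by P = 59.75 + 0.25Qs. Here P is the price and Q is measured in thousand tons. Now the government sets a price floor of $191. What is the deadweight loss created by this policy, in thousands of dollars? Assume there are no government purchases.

Rearranging supply gives Qs = 4P - 239. Equilibrium: 421 - 2P = 4P - 239, so 660 = 6P and P* = 110, Q* = 201.
Because the floor (191) lies above the market-clearing price, it is binding.
At P = 191: Qd = 421 - 2·191 = 39 and Qs = 4·191 - 239 = 525.
Quantity traded falls to 39. At Q = 39 the demand price is (421 - 39)/2 = 191 and the supply price is (239 + 39)/4 = 69.5.
Deadweight loss = ½ · (191 - 69.5) · (201 - 39) = ½ · 121.5 · 162 = 9841.5.

9841.5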